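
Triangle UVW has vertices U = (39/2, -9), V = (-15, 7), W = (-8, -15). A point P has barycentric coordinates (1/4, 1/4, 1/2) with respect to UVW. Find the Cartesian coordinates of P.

P = (1/4)·U + (1/4)·V + (1/2)·W.
x-coordinate: (1/4)·(39/2) + (1/4)·(-15) + (1/2)·(-8) = -23/8.
y-coordinate: (1/4)·(-9) + (1/4)·7 + (1/2)·(-15) = -8.

(-23/8, -8)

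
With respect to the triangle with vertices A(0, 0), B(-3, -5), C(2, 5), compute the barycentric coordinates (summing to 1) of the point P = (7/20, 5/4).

(9/20, 3/20, 2/5)

Signed area of the reference triangle: [ABC] = ½·(0·(-5−5) + (-3)·(5−0) + 2·(0−(-5))) = ½·(0 − 15 + 10) = -5/2.
[PBC] = ½·((7/20)·(-5−5) + (-3)·(5−(5/4)) + 2·(5/4−(-5))) = ½·(-7/2 − 45/4 + 25/2) = -9/8, so the A-coordinate is (-9/8)/(-5/2) = 9/20.
[APC] = ½·(0·(5/4−5) + (7/20)·(5−0) + 2·(0−(5/4))) = ½·(0 + 7/4 − 5/2) = -3/8, so the B-coordinate is 3/20.
[ABP] = ½·(0·(-5−(5/4)) + (-3)·(5/4−0) + (7/20)·(0−(-5))) = ½·(0 − 15/4 + 7/4) = -1, so the C-coordinate is 2/5.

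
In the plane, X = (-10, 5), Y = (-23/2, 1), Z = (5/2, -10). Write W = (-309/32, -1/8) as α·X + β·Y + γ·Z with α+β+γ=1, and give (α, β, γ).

Signed area of the reference triangle: [XYZ] = ½·((-10)·(1−(-10)) + (-23/2)·(-10−5) + (5/2)·(5−1)) = ½·(-110 + 345/2 + 10) = 145/4.
[WYZ] = ½·((-309/32)·(1−(-10)) + (-23/2)·(-10−(-1/8)) + (5/2)·(-1/8−1)) = ½·(-3399/32 + 1817/16 − 45/16) = 145/64, so the X-coordinate is (145/64)/(145/4) = 1/16.
[XWZ] = ½·((-10)·(-1/8−(-10)) + (-309/32)·(-10−5) + (5/2)·(5−(-1/8))) = ½·(-395/4 + 4635/32 + 205/16) = 1885/64, so the Y-coordinate is 13/16.
[XYW] = ½·((-10)·(1−(-1/8)) + (-23/2)·(-1/8−5) + (-309/32)·(5−1)) = ½·(-45/4 + 943/16 − 309/8) = 145/32, so the Z-coordinate is 1/8.
Check: 1/16 + 13/16 + 1/8 = 1.

(1/16, 13/16, 1/8)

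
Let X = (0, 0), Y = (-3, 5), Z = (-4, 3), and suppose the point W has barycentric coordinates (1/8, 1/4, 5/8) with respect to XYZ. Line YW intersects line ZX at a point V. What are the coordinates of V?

(-10/3, 5/2)

Line YW meets ZX where the Y-coordinate vanishes; zeroing W's Y-weight and renormalizing leaves Z, X-weights 5/8 : 1/8 → (5/6, 1/6).
So V = (5/6)·Z + (1/6)·X = (-10/3, 5/2).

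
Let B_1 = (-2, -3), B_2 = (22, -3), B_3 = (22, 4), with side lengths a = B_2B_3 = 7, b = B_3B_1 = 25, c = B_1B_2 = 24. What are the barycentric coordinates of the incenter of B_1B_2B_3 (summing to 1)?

(1/8, 25/56, 3/7)

The incenter has barycentric coordinates proportional to the opposite side lengths: (7 : 25 : 24).
Normalizing by 7+25+24 = 56 gives (1/8, 25/56, 3/7).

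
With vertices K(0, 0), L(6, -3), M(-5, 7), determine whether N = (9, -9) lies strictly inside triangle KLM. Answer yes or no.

no

Barycentric coordinates of N: (4/3, 2/3, -1).
The three coordinates are positive, positive, negative; a point is interior exactly when all three are positive.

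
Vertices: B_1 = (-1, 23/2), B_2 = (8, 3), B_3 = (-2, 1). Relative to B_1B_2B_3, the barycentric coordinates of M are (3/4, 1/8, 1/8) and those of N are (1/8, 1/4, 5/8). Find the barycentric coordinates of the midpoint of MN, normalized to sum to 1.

Since both coordinate triples sum to 1, the midpoint's barycentrics are the componentwise average.
(3/4+1/8)/2 = 7/16; similarly 3/16 and 3/8.

(7/16, 3/16, 3/8)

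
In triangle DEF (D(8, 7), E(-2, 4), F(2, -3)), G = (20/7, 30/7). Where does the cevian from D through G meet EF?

(-1, 9/4)

Barycentric coordinates of G with respect to DEF: (3/7, 3/7, 1/7).
On side EF the D-coordinate is zero; dropping G's D-weight 3/7 and renormalizing the remaining 3/7 : 1/7 gives weights 3/4, 1/4 on E, F.
H = (3/4)·(-2, 4) + (1/4)·(2, -3) = (-1, 9/4).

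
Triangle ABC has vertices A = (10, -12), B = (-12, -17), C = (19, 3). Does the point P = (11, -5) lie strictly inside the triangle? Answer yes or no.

yes

Barycentric coordinates of P: (88/285, 16/95, 149/285).
The three coordinates are positive, positive, positive; a point is interior exactly when all three are positive.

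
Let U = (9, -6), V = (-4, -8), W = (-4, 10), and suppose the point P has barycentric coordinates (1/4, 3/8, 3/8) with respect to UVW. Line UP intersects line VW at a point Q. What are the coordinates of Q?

Line UP meets VW where the U-coordinate vanishes; zeroing P's U-weight and renormalizing leaves V, W-weights 3/8 : 3/8 → (1/2, 1/2).
So Q = (1/2)·V + (1/2)·W = (-4, 1).

(-4, 1)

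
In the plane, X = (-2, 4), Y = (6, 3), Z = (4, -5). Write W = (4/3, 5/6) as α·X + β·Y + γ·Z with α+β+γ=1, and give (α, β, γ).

(1/2, 1/6, 1/3)

Signed area of the reference triangle: [XYZ] = ½·((-2)·(3−(-5)) + 6·(-5−4) + 4·(4−3)) = ½·(-16 − 54 + 4) = -33.
[WYZ] = ½·((4/3)·(3−(-5)) + 6·(-5−(5/6)) + 4·(5/6−3)) = ½·(32/3 − 35 − 26/3) = -33/2, so the X-coordinate is (-33/2)/(-33) = 1/2.
[XWZ] = ½·((-2)·(5/6−(-5)) + (4/3)·(-5−4) + 4·(4−(5/6))) = ½·(-35/3 − 12 + 38/3) = -11/2, so the Y-coordinate is 1/6.
[XYW] = ½·((-2)·(3−(5/6)) + 6·(5/6−4) + (4/3)·(4−3)) = ½·(-13/3 − 19 + 4/3) = -11, so the Z-coordinate is 1/3.
Check: 1/2 + 1/6 + 1/3 = 1.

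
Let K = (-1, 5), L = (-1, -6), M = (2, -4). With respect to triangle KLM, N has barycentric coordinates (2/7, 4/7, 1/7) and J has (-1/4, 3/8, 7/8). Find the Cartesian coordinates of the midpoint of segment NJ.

Barycentric coordinates of the midpoint are the average: (1/56, 53/112, 57/112).
Converting: (1/56)·K + (53/112)·L + (57/112)·M = (59/112, -67/14).

(59/112, -67/14)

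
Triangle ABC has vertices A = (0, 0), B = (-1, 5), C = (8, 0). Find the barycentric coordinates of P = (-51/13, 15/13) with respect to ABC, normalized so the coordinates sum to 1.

Signed area of the reference triangle: [ABC] = ½·(0·(5−0) + (-1)·(0−0) + 8·(0−5)) = ½·(0 + 0 − 40) = -20.
[PBC] = ½·((-51/13)·(5−0) + (-1)·(0−(15/13)) + 8·(15/13−5)) = ½·(-255/13 + 15/13 − 400/13) = -320/13, so the A-coordinate is (-320/13)/(-20) = 16/13.
[APC] = ½·(0·(15/13−0) + (-51/13)·(0−0) + 8·(0−(15/13))) = ½·(0 + 0 − 120/13) = -60/13, so the B-coordinate is 3/13.
[ABP] = ½·(0·(5−(15/13)) + (-1)·(15/13−0) + (-51/13)·(0−5)) = ½·(0 − 15/13 + 255/13) = 120/13, so the C-coordinate is -6/13.
Check: 16/13 + 3/13 − 6/13 = 1.

(16/13, 3/13, -6/13)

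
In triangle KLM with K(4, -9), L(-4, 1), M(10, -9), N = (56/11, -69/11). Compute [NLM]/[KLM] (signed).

[KLM] = ½·(4·(1−(-9)) + (-4)·(-9−(-9)) + 10·(-9−1)) = ½·(40 + 0 − 100) = -30.
[NLM] = ½·((56/11)·(1−(-9)) + (-4)·(-9−(-69/11)) + 10·(-69/11−1)) = ½·(560/11 + 120/11 − 800/11) = -60/11, so the ratio is (-60/11)/(-30) = 2/11.

2/11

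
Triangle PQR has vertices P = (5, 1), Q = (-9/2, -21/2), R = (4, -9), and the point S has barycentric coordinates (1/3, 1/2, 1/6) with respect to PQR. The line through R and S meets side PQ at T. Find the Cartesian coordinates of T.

(-7/10, -59/10)

Line RS meets PQ where the R-coordinate vanishes; zeroing S's R-weight and renormalizing leaves P, Q-weights 1/3 : 1/2 → (2/5, 3/5).
So T = (2/5)·P + (3/5)·Q = (-7/10, -59/10).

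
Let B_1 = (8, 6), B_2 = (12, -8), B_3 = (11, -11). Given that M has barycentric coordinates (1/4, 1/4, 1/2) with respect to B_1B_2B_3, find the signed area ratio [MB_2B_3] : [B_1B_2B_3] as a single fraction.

The signed ratio [MB_2B_3]/[B_1B_2B_3] equals the barycentric coordinate of M at vertex B_1, which is 1/4.

1/4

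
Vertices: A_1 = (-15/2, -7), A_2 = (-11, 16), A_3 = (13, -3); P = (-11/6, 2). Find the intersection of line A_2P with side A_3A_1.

(11/4, -5)

Barycentric coordinates of P with respect to A_1A_2A_3: (1/3, 1/3, 1/3).
On side A_3A_1 the A_2-coordinate is zero; dropping P's A_2-weight 1/3 and renormalizing the remaining 1/3 : 1/3 gives weights 1/2, 1/2 on A_3, A_1.
Q = (1/2)·(13, -3) + (1/2)·(-15/2, -7) = (11/4, -5).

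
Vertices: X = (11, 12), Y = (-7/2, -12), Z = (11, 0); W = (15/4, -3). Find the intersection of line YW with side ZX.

(11, 6)

Barycentric coordinates of W with respect to XYZ: (1/4, 1/2, 1/4).
On side ZX the Y-coordinate is zero; dropping W's Y-weight 1/2 and renormalizing the remaining 1/4 : 1/4 gives weights 1/2, 1/2 on Z, X.
V = (1/2)·(11, 0) + (1/2)·(11, 12) = (11, 6).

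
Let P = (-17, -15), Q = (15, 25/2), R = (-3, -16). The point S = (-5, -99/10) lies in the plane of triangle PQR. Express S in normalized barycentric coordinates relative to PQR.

Signed area of the reference triangle: [PQR] = ½·((-17)·(25/2−(-16)) + 15·(-16−(-15)) + (-3)·(-15−(25/2))) = ½·(-969/2 − 15 + 165/2) = -417/2.
[SQR] = ½·((-5)·(25/2−(-16)) + 15·(-16−(-99/10)) + (-3)·(-99/10−(25/2))) = ½·(-285/2 − 183/2 + 336/5) = -417/5, so the P-coordinate is (-417/5)/(-417/2) = 2/5.
[PSR] = ½·((-17)·(-99/10−(-16)) + (-5)·(-16−(-15)) + (-3)·(-15−(-99/10))) = ½·(-1037/10 + 5 + 153/10) = -417/10, so the Q-coordinate is 1/5.
[PQS] = ½·((-17)·(25/2−(-99/10)) + 15·(-99/10−(-15)) + (-5)·(-15−(25/2))) = ½·(-1904/5 + 153/2 + 275/2) = -417/5, so the R-coordinate is 2/5.

(2/5, 1/5, 2/5)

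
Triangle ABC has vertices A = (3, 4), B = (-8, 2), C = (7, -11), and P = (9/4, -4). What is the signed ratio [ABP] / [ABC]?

1/2

[ABC] = ½·(3·(2−(-11)) + (-8)·(-11−4) + 7·(4−2)) = ½·(39 + 120 + 14) = 173/2.
[ABP] = ½·(3·(2−(-4)) + (-8)·(-4−4) + (9/4)·(4−2)) = ½·(18 + 64 + 9/2) = 173/4, so the ratio is (173/4)/(173/2) = 1/2.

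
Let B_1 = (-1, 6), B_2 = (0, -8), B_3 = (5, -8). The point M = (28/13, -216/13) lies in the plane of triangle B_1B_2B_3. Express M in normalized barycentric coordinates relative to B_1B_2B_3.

Signed area of the reference triangle: [B_1B_2B_3] = ½·((-1)·(-8−(-8)) + 0·(-8−6) + 5·(6−(-8))) = ½·(0 + 0 + 70) = 35.
[MB_2B_3] = ½·((28/13)·(-8−(-8)) + 0·(-8−(-216/13)) + 5·(-216/13−(-8))) = ½·(0 + 0 − 560/13) = -280/13, so the B_1-coordinate is (-280/13)/35 = -8/13.
[B_1MB_3] = ½·((-1)·(-216/13−(-8)) + (28/13)·(-8−6) + 5·(6−(-216/13))) = ½·(112/13 − 392/13 + 1470/13) = 595/13, so the B_2-coordinate is 17/13.
[B_1B_2M] = ½·((-1)·(-8−(-216/13)) + 0·(-216/13−6) + (28/13)·(6−(-8))) = ½·(-112/13 + 0 + 392/13) = 140/13, so the B_3-coordinate is 4/13.

(-8/13, 17/13, 4/13)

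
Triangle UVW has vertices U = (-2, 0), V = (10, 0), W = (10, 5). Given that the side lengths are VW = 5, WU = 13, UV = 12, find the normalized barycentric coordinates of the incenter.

The incenter has barycentric coordinates proportional to the opposite side lengths: (5 : 13 : 12).
Normalizing by 5+13+12 = 30 gives (1/6, 13/30, 2/5).

(1/6, 13/30, 2/5)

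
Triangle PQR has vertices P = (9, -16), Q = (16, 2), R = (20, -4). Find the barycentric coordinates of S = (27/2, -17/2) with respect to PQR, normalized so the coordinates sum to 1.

Signed area of the reference triangle: [PQR] = ½·(9·(2−(-4)) + 16·(-4−(-16)) + 20·(-16−2)) = ½·(54 + 192 − 360) = -57.
[SQR] = ½·((27/2)·(2−(-4)) + 16·(-4−(-17/2)) + 20·(-17/2−2)) = ½·(81 + 72 − 210) = -57/2, so the P-coordinate is (-57/2)/(-57) = 1/2.
[PSR] = ½·(9·(-17/2−(-4)) + (27/2)·(-4−(-16)) + 20·(-16−(-17/2))) = ½·(-81/2 + 162 − 150) = -57/4, so the Q-coordinate is 1/4.
[PQS] = ½·(9·(2−(-17/2)) + 16·(-17/2−(-16)) + (27/2)·(-16−2)) = ½·(189/2 + 120 − 243) = -57/4, so the R-coordinate is 1/4.
Check: 1/2 + 1/4 + 1/4 = 1.

(1/2, 1/4, 1/4)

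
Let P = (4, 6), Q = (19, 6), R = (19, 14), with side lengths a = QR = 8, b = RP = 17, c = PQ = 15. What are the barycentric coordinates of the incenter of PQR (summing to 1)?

The incenter has barycentric coordinates proportional to the opposite side lengths: (8 : 17 : 15).
Normalizing by 8+17+15 = 40 gives (1/5, 17/40, 3/8).

(1/5, 17/40, 3/8)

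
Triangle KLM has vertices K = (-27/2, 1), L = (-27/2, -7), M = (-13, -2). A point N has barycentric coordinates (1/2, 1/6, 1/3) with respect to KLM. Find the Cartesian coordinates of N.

(-40/3, -4/3)

N = (1/2)·K + (1/6)·L + (1/3)·M.
x-coordinate: (1/2)·(-27/2) + (1/6)·(-27/2) + (1/3)·(-13) = -40/3.
y-coordinate: (1/2)·1 + (1/6)·(-7) + (1/3)·(-2) = -4/3.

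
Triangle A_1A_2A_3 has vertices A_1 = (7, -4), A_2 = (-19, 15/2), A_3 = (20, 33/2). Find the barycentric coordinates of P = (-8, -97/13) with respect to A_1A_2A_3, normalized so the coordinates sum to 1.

(1, 5/13, -5/13)

Signed area of the reference triangle: [A_1A_2A_3] = ½·(7·(15/2−(33/2)) + (-19)·(33/2−(-4)) + 20·(-4−(15/2))) = ½·(-63 − 779/2 − 230) = -1365/4.
[PA_2A_3] = ½·((-8)·(15/2−(33/2)) + (-19)·(33/2−(-97/13)) + 20·(-97/13−(15/2))) = ½·(72 − 11837/26 − 3890/13) = -1365/4, so the A_1-coordinate is (-1365/4)/(-1365/4) = 1.
[A_1PA_3] = ½·(7·(-97/13−(33/2)) + (-8)·(33/2−(-4)) + 20·(-4−(-97/13))) = ½·(-4361/26 − 164 + 900/13) = -525/4, so the A_2-coordinate is 5/13.
[A_1A_2P] = ½·(7·(15/2−(-97/13)) + (-19)·(-97/13−(-4)) + (-8)·(-4−(15/2))) = ½·(2723/26 + 855/13 + 92) = 525/4, so the A_3-coordinate is -5/13.
Check: 1 + 5/13 − 5/13 = 1.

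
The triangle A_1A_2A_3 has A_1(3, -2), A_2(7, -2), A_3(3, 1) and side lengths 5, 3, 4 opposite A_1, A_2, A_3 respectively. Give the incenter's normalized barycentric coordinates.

The incenter has barycentric coordinates proportional to the opposite side lengths: (5 : 3 : 4).
Normalizing by 5+3+4 = 12 gives (5/12, 1/4, 1/3).

(5/12, 1/4, 1/3)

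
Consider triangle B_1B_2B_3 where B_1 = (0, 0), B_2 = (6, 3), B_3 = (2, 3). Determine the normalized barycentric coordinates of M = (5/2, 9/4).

(1/4, 1/4, 1/2)

Signed area of the reference triangle: [B_1B_2B_3] = ½·(0·(3−3) + 6·(3−0) + 2·(0−3)) = ½·(0 + 18 − 6) = 6.
[MB_2B_3] = ½·((5/2)·(3−3) + 6·(3−(9/4)) + 2·(9/4−3)) = ½·(0 + 9/2 − 3/2) = 3/2, so the B_1-coordinate is (3/2)/6 = 1/4.
[B_1MB_3] = ½·(0·(9/4−3) + (5/2)·(3−0) + 2·(0−(9/4))) = ½·(0 + 15/2 − 9/2) = 3/2, so the B_2-coordinate is 1/4.
[B_1B_2M] = ½·(0·(3−(9/4)) + 6·(9/4−0) + (5/2)·(0−3)) = ½·(0 + 27/2 − 15/2) = 3, so the B_3-coordinate is 1/2.
Check: 1/4 + 1/4 + 1/2 = 1.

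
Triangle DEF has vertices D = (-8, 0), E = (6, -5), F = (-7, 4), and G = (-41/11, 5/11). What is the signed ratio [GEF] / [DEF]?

[DEF] = ½·((-8)·(-5−4) + 6·(4−0) + (-7)·(0−(-5))) = ½·(72 + 24 − 35) = 61/2.
[GEF] = ½·((-41/11)·(-5−4) + 6·(4−(5/11)) + (-7)·(5/11−(-5))) = ½·(369/11 + 234/11 − 420/11) = 183/22, so the ratio is (183/22)/(61/2) = 3/11.

3/11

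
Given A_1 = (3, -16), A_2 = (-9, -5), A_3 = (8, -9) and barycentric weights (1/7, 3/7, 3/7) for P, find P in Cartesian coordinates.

P = (1/7)·A_1 + (3/7)·A_2 + (3/7)·A_3.
x-coordinate: (1/7)·3 + (3/7)·(-9) + (3/7)·8 = 0.
y-coordinate: (1/7)·(-16) + (3/7)·(-5) + (3/7)·(-9) = -58/7.

(0, -58/7)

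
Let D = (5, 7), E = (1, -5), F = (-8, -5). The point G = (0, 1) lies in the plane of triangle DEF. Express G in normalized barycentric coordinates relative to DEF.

(1/2, 1/6, 1/3)

Signed area of the reference triangle: [DEF] = ½·(5·(-5−(-5)) + 1·(-5−7) + (-8)·(7−(-5))) = ½·(0 − 12 − 96) = -54.
[GEF] = ½·(0·(-5−(-5)) + 1·(-5−1) + (-8)·(1−(-5))) = ½·(0 − 6 − 48) = -27, so the D-coordinate is (-27)/(-54) = 1/2.
[DGF] = ½·(5·(1−(-5)) + 0·(-5−7) + (-8)·(7−1)) = ½·(30 + 0 − 48) = -9, so the E-coordinate is 1/6.
[DEG] = ½·(5·(-5−1) + 1·(1−7) + 0·(7−(-5))) = ½·(-30 − 6 + 0) = -18, so the F-coordinate is 1/3.
Check: 1/2 + 1/6 + 1/3 = 1.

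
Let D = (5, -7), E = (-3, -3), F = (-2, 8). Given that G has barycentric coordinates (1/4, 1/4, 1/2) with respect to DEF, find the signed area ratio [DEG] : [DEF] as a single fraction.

1/2

The signed ratio [DEG]/[DEF] equals the barycentric coordinate of G at vertex F, which is 1/2.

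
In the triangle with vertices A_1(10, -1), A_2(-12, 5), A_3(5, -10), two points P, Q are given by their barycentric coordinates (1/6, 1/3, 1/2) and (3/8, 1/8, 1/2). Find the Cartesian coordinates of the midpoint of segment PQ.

(59/24, -33/8)

Barycentric coordinates of the midpoint are the average: (13/48, 11/48, 1/2).
Converting: (13/48)·A_1 + (11/48)·A_2 + (1/2)·A_3 = (59/24, -33/8).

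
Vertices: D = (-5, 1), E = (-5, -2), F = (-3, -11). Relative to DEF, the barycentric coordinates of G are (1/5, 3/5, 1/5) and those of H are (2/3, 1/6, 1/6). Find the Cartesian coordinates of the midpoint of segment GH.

Barycentric coordinates of the midpoint are the average: (13/30, 23/60, 11/60).
Converting: (13/30)·D + (23/60)·E + (11/60)·F = (-139/30, -47/20).

(-139/30, -47/20)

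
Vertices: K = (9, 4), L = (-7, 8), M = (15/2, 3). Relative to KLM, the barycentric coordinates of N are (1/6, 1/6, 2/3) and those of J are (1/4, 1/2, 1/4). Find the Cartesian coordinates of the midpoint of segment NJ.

(143/48, 39/8)

Barycentric coordinates of the midpoint are the average: (5/24, 1/3, 11/24).
Converting: (5/24)·K + (1/3)·L + (11/24)·M = (143/48, 39/8).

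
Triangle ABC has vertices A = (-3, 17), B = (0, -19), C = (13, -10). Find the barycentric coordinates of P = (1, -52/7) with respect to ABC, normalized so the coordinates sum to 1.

(2/7, 4/7, 1/7)

Signed area of the reference triangle: [ABC] = ½·((-3)·(-19−(-10)) + 0·(-10−17) + 13·(17−(-19))) = ½·(27 + 0 + 468) = 495/2.
[PBC] = ½·(1·(-19−(-10)) + 0·(-10−(-52/7)) + 13·(-52/7−(-19))) = ½·(-9 + 0 + 1053/7) = 495/7, so the A-coordinate is (495/7)/(495/2) = 2/7.
[APC] = ½·((-3)·(-52/7−(-10)) + 1·(-10−17) + 13·(17−(-52/7))) = ½·(-54/7 − 27 + 2223/7) = 990/7, so the B-coordinate is 4/7.
[ABP] = ½·((-3)·(-19−(-52/7)) + 0·(-52/7−17) + 1·(17−(-19))) = ½·(243/7 + 0 + 36) = 495/14, so the C-coordinate is 1/7.
Check: 2/7 + 4/7 + 1/7 = 1.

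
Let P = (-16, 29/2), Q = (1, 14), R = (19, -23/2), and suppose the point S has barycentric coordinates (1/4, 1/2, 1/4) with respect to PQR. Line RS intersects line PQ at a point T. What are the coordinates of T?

Line RS meets PQ where the R-coordinate vanishes; zeroing S's R-weight and renormalizing leaves P, Q-weights 1/4 : 1/2 → (1/3, 2/3).
So T = (1/3)·P + (2/3)·Q = (-14/3, 85/6).

(-14/3, 85/6)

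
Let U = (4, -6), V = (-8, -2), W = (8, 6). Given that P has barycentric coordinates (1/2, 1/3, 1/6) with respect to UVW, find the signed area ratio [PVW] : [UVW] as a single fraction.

1/2

The signed ratio [PVW]/[UVW] equals the barycentric coordinate of P at vertex U, which is 1/2.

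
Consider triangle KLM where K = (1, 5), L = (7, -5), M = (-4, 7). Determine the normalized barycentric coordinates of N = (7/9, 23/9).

Signed area of the reference triangle: [KLM] = ½·(1·(-5−7) + 7·(7−5) + (-4)·(5−(-5))) = ½·(-12 + 14 − 40) = -19.
[NLM] = ½·((7/9)·(-5−7) + 7·(7−(23/9)) + (-4)·(23/9−(-5))) = ½·(-28/3 + 280/9 − 272/9) = -38/9, so the K-coordinate is (-38/9)/(-19) = 2/9.
[KNM] = ½·(1·(23/9−7) + (7/9)·(7−5) + (-4)·(5−(23/9))) = ½·(-40/9 + 14/9 − 88/9) = -19/3, so the L-coordinate is 1/3.
[KLN] = ½·(1·(-5−(23/9)) + 7·(23/9−5) + (7/9)·(5−(-5))) = ½·(-68/9 − 154/9 + 70/9) = -76/9, so the M-coordinate is 4/9.
Check: 2/9 + 1/3 + 4/9 = 1.

(2/9, 1/3, 4/9)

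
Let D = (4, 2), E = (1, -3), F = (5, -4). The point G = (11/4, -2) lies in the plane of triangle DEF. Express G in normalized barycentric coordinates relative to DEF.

Signed area of the reference triangle: [DEF] = ½·(4·(-3−(-4)) + 1·(-4−2) + 5·(2−(-3))) = ½·(4 − 6 + 25) = 23/2.
[GEF] = ½·((11/4)·(-3−(-4)) + 1·(-4−(-2)) + 5·(-2−(-3))) = ½·(11/4 − 2 + 5) = 23/8, so the D-coordinate is (23/8)/(23/2) = 1/4.
[DGF] = ½·(4·(-2−(-4)) + (11/4)·(-4−2) + 5·(2−(-2))) = ½·(8 − 33/2 + 20) = 23/4, so the E-coordinate is 1/2.
[DEG] = ½·(4·(-3−(-2)) + 1·(-2−2) + (11/4)·(2−(-3))) = ½·(-4 − 4 + 55/4) = 23/8, so the F-coordinate is 1/4.

(1/4, 1/2, 1/4)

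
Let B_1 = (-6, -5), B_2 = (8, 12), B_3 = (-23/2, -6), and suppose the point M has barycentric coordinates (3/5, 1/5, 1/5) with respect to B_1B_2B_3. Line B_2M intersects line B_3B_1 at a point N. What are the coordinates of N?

Line B_2M meets B_3B_1 where the B_2-coordinate vanishes; zeroing M's B_2-weight and renormalizing leaves B_3, B_1-weights 1/5 : 3/5 → (1/4, 3/4).
So N = (1/4)·B_3 + (3/4)·B_1 = (-59/8, -21/4).

(-59/8, -21/4)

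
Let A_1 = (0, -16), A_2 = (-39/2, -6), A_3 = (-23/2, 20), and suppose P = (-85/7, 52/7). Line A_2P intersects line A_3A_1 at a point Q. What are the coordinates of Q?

Barycentric coordinates of P with respect to A_1A_2A_3: (1/7, 2/7, 4/7).
On side A_3A_1 the A_2-coordinate is zero; dropping P's A_2-weight 2/7 and renormalizing the remaining 4/7 : 1/7 gives weights 4/5, 1/5 on A_3, A_1.
Q = (4/5)·(-23/2, 20) + (1/5)·(0, -16) = (-46/5, 64/5).

(-46/5, 64/5)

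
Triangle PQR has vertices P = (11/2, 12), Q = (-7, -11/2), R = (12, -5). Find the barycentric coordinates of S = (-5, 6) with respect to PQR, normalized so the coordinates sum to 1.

(2/3, 2/3, -1/3)

Signed area of the reference triangle: [PQR] = ½·((11/2)·(-11/2−(-5)) + (-7)·(-5−12) + 12·(12−(-11/2))) = ½·(-11/4 + 119 + 210) = 1305/8.
[SQR] = ½·((-5)·(-11/2−(-5)) + (-7)·(-5−6) + 12·(6−(-11/2))) = ½·(5/2 + 77 + 138) = 435/4, so the P-coordinate is (435/4)/(1305/8) = 2/3.
[PSR] = ½·((11/2)·(6−(-5)) + (-5)·(-5−12) + 12·(12−6)) = ½·(121/2 + 85 + 72) = 435/4, so the Q-coordinate is 2/3.
[PQS] = ½·((11/2)·(-11/2−6) + (-7)·(6−12) + (-5)·(12−(-11/2))) = ½·(-253/4 + 42 − 175/2) = -435/8, so the R-coordinate is -1/3.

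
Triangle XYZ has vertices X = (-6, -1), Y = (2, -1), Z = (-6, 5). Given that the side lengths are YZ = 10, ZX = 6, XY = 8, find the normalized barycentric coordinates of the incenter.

The incenter has barycentric coordinates proportional to the opposite side lengths: (10 : 6 : 8).
Normalizing by 10+6+8 = 24 gives (5/12, 1/4, 1/3).

(5/12, 1/4, 1/3)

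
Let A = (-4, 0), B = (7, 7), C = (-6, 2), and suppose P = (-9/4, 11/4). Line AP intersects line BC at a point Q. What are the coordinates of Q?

Barycentric coordinates of P with respect to ABC: (1/4, 1/4, 1/2).
On side BC the A-coordinate is zero; dropping P's A-weight 1/4 and renormalizing the remaining 1/4 : 1/2 gives weights 1/3, 2/3 on B, C.
Q = (1/3)·(7, 7) + (2/3)·(-6, 2) = (-5/3, 11/3).

(-5/3, 11/3)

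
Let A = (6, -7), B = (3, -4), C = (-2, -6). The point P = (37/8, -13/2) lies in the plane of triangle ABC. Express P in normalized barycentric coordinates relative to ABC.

(3/4, 1/8, 1/8)

Signed area of the reference triangle: [ABC] = ½·(6·(-4−(-6)) + 3·(-6−(-7)) + (-2)·(-7−(-4))) = ½·(12 + 3 + 6) = 21/2.
[PBC] = ½·((37/8)·(-4−(-6)) + 3·(-6−(-13/2)) + (-2)·(-13/2−(-4))) = ½·(37/4 + 3/2 + 5) = 63/8, so the A-coordinate is (63/8)/(21/2) = 3/4.
[APC] = ½·(6·(-13/2−(-6)) + (37/8)·(-6−(-7)) + (-2)·(-7−(-13/2))) = ½·(-3 + 37/8 + 1) = 21/16, so the B-coordinate is 1/8.
[ABP] = ½·(6·(-4−(-13/2)) + 3·(-13/2−(-7)) + (37/8)·(-7−(-4))) = ½·(15 + 3/2 − 111/8) = 21/16, so the C-coordinate is 1/8.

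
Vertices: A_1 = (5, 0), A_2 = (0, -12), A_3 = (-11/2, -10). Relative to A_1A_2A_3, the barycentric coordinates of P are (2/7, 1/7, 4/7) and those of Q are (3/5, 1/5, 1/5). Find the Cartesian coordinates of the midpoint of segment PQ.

(13/140, -207/35)

Barycentric coordinates of the midpoint are the average: (31/70, 6/35, 27/70).
Converting: (31/70)·A_1 + (6/35)·A_2 + (27/70)·A_3 = (13/140, -207/35).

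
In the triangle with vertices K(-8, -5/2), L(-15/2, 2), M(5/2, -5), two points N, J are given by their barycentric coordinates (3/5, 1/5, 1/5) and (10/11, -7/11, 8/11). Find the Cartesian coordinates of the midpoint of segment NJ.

Barycentric coordinates of the midpoint are the average: (83/110, -12/55, 51/110).
Converting: (83/110)·K + (-12/55)·L + (51/110)·M = (-713/220, -1021/220).

(-713/220, -1021/220)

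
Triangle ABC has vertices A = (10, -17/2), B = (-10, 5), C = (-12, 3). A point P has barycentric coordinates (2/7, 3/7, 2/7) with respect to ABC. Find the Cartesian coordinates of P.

(-34/7, 4/7)

P = (2/7)·A + (3/7)·B + (2/7)·C.
x-coordinate: (2/7)·10 + (3/7)·(-10) + (2/7)·(-12) = -34/7.
y-coordinate: (2/7)·(-17/2) + (3/7)·5 + (2/7)·3 = 4/7.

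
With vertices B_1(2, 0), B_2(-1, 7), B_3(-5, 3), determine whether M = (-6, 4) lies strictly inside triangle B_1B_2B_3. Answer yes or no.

Barycentric coordinates of M: (-1/5, 1/10, 11/10).
The three coordinates are negative, positive, positive; a point is interior exactly when all three are positive.

no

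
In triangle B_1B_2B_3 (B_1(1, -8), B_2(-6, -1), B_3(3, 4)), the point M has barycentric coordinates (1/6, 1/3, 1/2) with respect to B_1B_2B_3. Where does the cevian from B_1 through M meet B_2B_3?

Line B_1M meets B_2B_3 where the B_1-coordinate vanishes; zeroing M's B_1-weight and renormalizing leaves B_2, B_3-weights 1/3 : 1/2 → (2/5, 3/5).
So N = (2/5)·B_2 + (3/5)·B_3 = (-3/5, 2).

(-3/5, 2)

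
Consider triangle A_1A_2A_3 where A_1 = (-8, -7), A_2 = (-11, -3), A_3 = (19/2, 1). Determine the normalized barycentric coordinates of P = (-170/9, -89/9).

Signed area of the reference triangle: [A_1A_2A_3] = ½·((-8)·(-3−1) + (-11)·(1−(-7)) + (19/2)·(-7−(-3))) = ½·(32 − 88 − 38) = -47.
[PA_2A_3] = ½·((-170/9)·(-3−1) + (-11)·(1−(-89/9)) + (19/2)·(-89/9−(-3))) = ½·(680/9 − 1078/9 − 589/9) = -329/6, so the A_1-coordinate is (-329/6)/(-47) = 7/6.
[A_1PA_3] = ½·((-8)·(-89/9−1) + (-170/9)·(1−(-7)) + (19/2)·(-7−(-89/9))) = ½·(784/9 − 1360/9 + 247/9) = -329/18, so the A_2-coordinate is 7/18.
[A_1A_2P] = ½·((-8)·(-3−(-89/9)) + (-11)·(-89/9−(-7)) + (-170/9)·(-7−(-3))) = ½·(-496/9 + 286/9 + 680/9) = 235/9, so the A_3-coordinate is -5/9.
Check: 7/6 + 7/18 − 5/9 = 1.

(7/6, 7/18, -5/9)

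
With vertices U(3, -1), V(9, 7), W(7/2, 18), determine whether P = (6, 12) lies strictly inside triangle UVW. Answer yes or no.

Barycentric coordinates of P: (1/20, 101/220, 27/55).
The three coordinates are positive, positive, positive; a point is interior exactly when all three are positive.

yes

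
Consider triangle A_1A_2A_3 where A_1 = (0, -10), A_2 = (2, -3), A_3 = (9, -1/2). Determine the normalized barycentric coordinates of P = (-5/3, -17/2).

Signed area of the reference triangle: [A_1A_2A_3] = ½·(0·(-3−(-1/2)) + 2·(-1/2−(-10)) + 9·(-10−(-3))) = ½·(0 + 19 − 63) = -22.
[PA_2A_3] = ½·((-5/3)·(-3−(-1/2)) + 2·(-1/2−(-17/2)) + 9·(-17/2−(-3))) = ½·(25/6 + 16 − 99/2) = -44/3, so the A_1-coordinate is (-44/3)/(-22) = 2/3.
[A_1PA_3] = ½·(0·(-17/2−(-1/2)) + (-5/3)·(-1/2−(-10)) + 9·(-10−(-17/2))) = ½·(0 − 95/6 − 27/2) = -44/3, so the A_2-coordinate is 2/3.
[A_1A_2P] = ½·(0·(-3−(-17/2)) + 2·(-17/2−(-10)) + (-5/3)·(-10−(-3))) = ½·(0 + 3 + 35/3) = 22/3, so the A_3-coordinate is -1/3.
Check: 2/3 + 2/3 − 1/3 = 1.

(2/3, 2/3, -1/3)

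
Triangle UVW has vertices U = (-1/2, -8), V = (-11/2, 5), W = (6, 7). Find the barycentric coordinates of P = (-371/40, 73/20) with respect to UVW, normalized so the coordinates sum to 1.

Signed area of the reference triangle: [UVW] = ½·((-1/2)·(5−7) + (-11/2)·(7−(-8)) + 6·(-8−5)) = ½·(1 − 165/2 − 78) = -319/4.
[PVW] = ½·((-371/40)·(5−7) + (-11/2)·(7−(73/20)) + 6·(73/20−5)) = ½·(371/20 − 737/40 − 81/10) = -319/80, so the U-coordinate is (-319/80)/(-319/4) = 1/20.
[UPW] = ½·((-1/2)·(73/20−7) + (-371/40)·(7−(-8)) + 6·(-8−(73/20))) = ½·(67/40 − 1113/8 − 699/10) = -4147/40, so the V-coordinate is 13/10.
[UVP] = ½·((-1/2)·(5−(73/20)) + (-11/2)·(73/20−(-8)) + (-371/40)·(-8−5)) = ½·(-27/40 − 2563/40 + 4823/40) = 2233/80, so the W-coordinate is -7/20.
Check: 1/20 + 13/10 − 7/20 = 1.

(1/20, 13/10, -7/20)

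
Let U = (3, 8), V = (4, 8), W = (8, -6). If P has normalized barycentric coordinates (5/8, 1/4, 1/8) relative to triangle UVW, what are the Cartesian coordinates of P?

P = (5/8)·U + (1/4)·V + (1/8)·W.
x-coordinate: (5/8)·3 + (1/4)·4 + (1/8)·8 = 31/8.
y-coordinate: (5/8)·8 + (1/4)·8 + (1/8)·(-6) = 25/4.

(31/8, 25/4)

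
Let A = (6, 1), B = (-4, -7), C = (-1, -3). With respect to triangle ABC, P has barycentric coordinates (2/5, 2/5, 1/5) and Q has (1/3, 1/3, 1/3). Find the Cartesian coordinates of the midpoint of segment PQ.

Barycentric coordinates of the midpoint are the average: (11/30, 11/30, 4/15).
Converting: (11/30)·A + (11/30)·B + (4/15)·C = (7/15, -3).

(7/15, -3)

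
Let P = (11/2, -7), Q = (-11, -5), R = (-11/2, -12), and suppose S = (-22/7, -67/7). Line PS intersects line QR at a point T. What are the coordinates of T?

Barycentric coordinates of S with respect to PQR: (2/7, 1/7, 4/7).
On side QR the P-coordinate is zero; dropping S's P-weight 2/7 and renormalizing the remaining 1/7 : 4/7 gives weights 1/5, 4/5 on Q, R.
T = (1/5)·(-11, -5) + (4/5)·(-11/2, -12) = (-33/5, -53/5).

(-33/5, -53/5)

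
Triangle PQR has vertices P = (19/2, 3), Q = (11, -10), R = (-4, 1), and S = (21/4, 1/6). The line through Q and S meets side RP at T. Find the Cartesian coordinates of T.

Barycentric coordinates of S with respect to PQR: (1/2, 1/6, 1/3).
On side RP the Q-coordinate is zero; dropping S's Q-weight 1/6 and renormalizing the remaining 1/3 : 1/2 gives weights 2/5, 3/5 on R, P.
T = (2/5)·(-4, 1) + (3/5)·(19/2, 3) = (41/10, 11/5).

(41/10, 11/5)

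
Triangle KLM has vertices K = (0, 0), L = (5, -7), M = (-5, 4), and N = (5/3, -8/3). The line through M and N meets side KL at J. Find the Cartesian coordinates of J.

(5/2, -7/2)

Barycentric coordinates of N with respect to KLM: (4/9, 4/9, 1/9).
On side KL the M-coordinate is zero; dropping N's M-weight 1/9 and renormalizing the remaining 4/9 : 4/9 gives weights 1/2, 1/2 on K, L.
J = (1/2)·(0, 0) + (1/2)·(5, -7) = (5/2, -7/2).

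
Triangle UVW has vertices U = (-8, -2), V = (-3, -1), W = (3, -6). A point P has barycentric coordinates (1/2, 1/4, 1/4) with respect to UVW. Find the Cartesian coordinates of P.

(-4, -11/4)

P = (1/2)·U + (1/4)·V + (1/4)·W.
x-coordinate: (1/2)·(-8) + (1/4)·(-3) + (1/4)·3 = -4.
y-coordinate: (1/2)·(-2) + (1/4)·(-1) + (1/4)·(-6) = -11/4.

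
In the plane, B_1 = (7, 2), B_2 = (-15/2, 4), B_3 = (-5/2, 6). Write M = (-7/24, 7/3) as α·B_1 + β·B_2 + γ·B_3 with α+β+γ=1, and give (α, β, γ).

(7/12, 2/3, -1/4)

Signed area of the reference triangle: [B_1B_2B_3] = ½·(7·(4−6) + (-15/2)·(6−2) + (-5/2)·(2−4)) = ½·(-14 − 30 + 5) = -39/2.
[MB_2B_3] = ½·((-7/24)·(4−6) + (-15/2)·(6−(7/3)) + (-5/2)·(7/3−4)) = ½·(7/12 − 55/2 + 25/6) = -91/8, so the B_1-coordinate is (-91/8)/(-39/2) = 7/12.
[B_1MB_3] = ½·(7·(7/3−6) + (-7/24)·(6−2) + (-5/2)·(2−(7/3))) = ½·(-77/3 − 7/6 + 5/6) = -13, so the B_2-coordinate is 2/3.
[B_1B_2M] = ½·(7·(4−(7/3)) + (-15/2)·(7/3−2) + (-7/24)·(2−4)) = ½·(35/3 − 5/2 + 7/12) = 39/8, so the B_3-coordinate is -1/4.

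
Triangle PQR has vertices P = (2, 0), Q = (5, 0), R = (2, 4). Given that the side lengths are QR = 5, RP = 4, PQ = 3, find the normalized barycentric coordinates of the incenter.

The incenter has barycentric coordinates proportional to the opposite side lengths: (5 : 4 : 3).
Normalizing by 5+4+3 = 12 gives (5/12, 1/3, 1/4).

(5/12, 1/3, 1/4)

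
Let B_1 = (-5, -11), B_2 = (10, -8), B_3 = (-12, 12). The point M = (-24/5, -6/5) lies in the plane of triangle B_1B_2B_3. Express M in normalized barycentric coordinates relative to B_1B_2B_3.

Signed area of the reference triangle: [B_1B_2B_3] = ½·((-5)·(-8−12) + 10·(12−(-11)) + (-12)·(-11−(-8))) = ½·(100 + 230 + 36) = 183.
[MB_2B_3] = ½·((-24/5)·(-8−12) + 10·(12−(-6/5)) + (-12)·(-6/5−(-8))) = ½·(96 + 132 − 408/5) = 366/5, so the B_1-coordinate is (366/5)/183 = 2/5.
[B_1MB_3] = ½·((-5)·(-6/5−12) + (-24/5)·(12−(-11)) + (-12)·(-11−(-6/5))) = ½·(66 − 552/5 + 588/5) = 183/5, so the B_2-coordinate is 1/5.
[B_1B_2M] = ½·((-5)·(-8−(-6/5)) + 10·(-6/5−(-11)) + (-24/5)·(-11−(-8))) = ½·(34 + 98 + 72/5) = 366/5, so the B_3-coordinate is 2/5.

(2/5, 1/5, 2/5)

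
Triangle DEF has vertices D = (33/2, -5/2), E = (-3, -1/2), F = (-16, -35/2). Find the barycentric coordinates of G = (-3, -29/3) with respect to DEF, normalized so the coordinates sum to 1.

Signed area of the reference triangle: [DEF] = ½·((33/2)·(-1/2−(-35/2)) + (-3)·(-35/2−(-5/2)) + (-16)·(-5/2−(-1/2))) = ½·(561/2 + 45 + 32) = 715/4.
[GEF] = ½·((-3)·(-1/2−(-35/2)) + (-3)·(-35/2−(-29/3)) + (-16)·(-29/3−(-1/2))) = ½·(-51 + 47/2 + 440/3) = 715/12, so the D-coordinate is (715/12)/(715/4) = 1/3.
[DGF] = ½·((33/2)·(-29/3−(-35/2)) + (-3)·(-35/2−(-5/2)) + (-16)·(-5/2−(-29/3))) = ½·(517/4 + 45 − 344/3) = 715/24, so the E-coordinate is 1/6.
[DEG] = ½·((33/2)·(-1/2−(-29/3)) + (-3)·(-29/3−(-5/2)) + (-3)·(-5/2−(-1/2))) = ½·(605/4 + 43/2 + 6) = 715/8, so the F-coordinate is 1/2.
Check: 1/3 + 1/6 + 1/2 = 1.

(1/3, 1/6, 1/2)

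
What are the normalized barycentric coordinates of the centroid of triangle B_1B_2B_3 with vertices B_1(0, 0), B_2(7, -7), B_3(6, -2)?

The centroid is the average of the vertices, so each weight is 1/3.

(1/3, 1/3, 1/3)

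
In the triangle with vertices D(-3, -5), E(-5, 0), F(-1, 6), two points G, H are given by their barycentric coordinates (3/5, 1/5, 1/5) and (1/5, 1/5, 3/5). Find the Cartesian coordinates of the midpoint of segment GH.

(-13/5, 2/5)

Barycentric coordinates of the midpoint are the average: (2/5, 1/5, 2/5).
Converting: (2/5)·D + (1/5)·E + (2/5)·F = (-13/5, 2/5).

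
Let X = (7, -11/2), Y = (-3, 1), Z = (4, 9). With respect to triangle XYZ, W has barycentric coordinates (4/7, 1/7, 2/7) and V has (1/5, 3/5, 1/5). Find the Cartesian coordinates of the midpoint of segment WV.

(179/70, 61/140)

Barycentric coordinates of the midpoint are the average: (27/70, 13/35, 17/70).
Converting: (27/70)·X + (13/35)·Y + (17/70)·Z = (179/70, 61/140).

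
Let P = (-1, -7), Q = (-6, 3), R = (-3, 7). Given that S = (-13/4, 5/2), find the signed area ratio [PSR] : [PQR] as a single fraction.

[PQR] = ½·((-1)·(3−7) + (-6)·(7−(-7)) + (-3)·(-7−3)) = ½·(4 − 84 + 30) = -25.
[PSR] = ½·((-1)·(5/2−7) + (-13/4)·(7−(-7)) + (-3)·(-7−(5/2))) = ½·(9/2 − 91/2 + 57/2) = -25/4, so the ratio is (-25/4)/(-25) = 1/4.

1/4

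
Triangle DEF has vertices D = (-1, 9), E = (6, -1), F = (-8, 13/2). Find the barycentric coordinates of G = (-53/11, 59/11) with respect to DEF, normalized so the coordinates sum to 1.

(1/11, 2/11, 8/11)

Signed area of the reference triangle: [DEF] = ½·((-1)·(-1−(13/2)) + 6·(13/2−9) + (-8)·(9−(-1))) = ½·(15/2 − 15 − 80) = -175/4.
[GEF] = ½·((-53/11)·(-1−(13/2)) + 6·(13/2−(59/11)) + (-8)·(59/11−(-1))) = ½·(795/22 + 75/11 − 560/11) = -175/44, so the D-coordinate is (-175/44)/(-175/4) = 1/11.
[DGF] = ½·((-1)·(59/11−(13/2)) + (-53/11)·(13/2−9) + (-8)·(9−(59/11))) = ½·(25/22 + 265/22 − 320/11) = -175/22, so the E-coordinate is 2/11.
[DEG] = ½·((-1)·(-1−(59/11)) + 6·(59/11−9) + (-53/11)·(9−(-1))) = ½·(70/11 − 240/11 − 530/11) = -350/11, so the F-coordinate is 8/11.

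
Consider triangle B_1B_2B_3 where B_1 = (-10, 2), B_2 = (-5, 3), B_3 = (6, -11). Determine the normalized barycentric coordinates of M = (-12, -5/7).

(12/7, -6/7, 1/7)

Signed area of the reference triangle: [B_1B_2B_3] = ½·((-10)·(3−(-11)) + (-5)·(-11−2) + 6·(2−3)) = ½·(-140 + 65 − 6) = -81/2.
[MB_2B_3] = ½·((-12)·(3−(-11)) + (-5)·(-11−(-5/7)) + 6·(-5/7−3)) = ½·(-168 + 360/7 − 156/7) = -486/7, so the B_1-coordinate is (-486/7)/(-81/2) = 12/7.
[B_1MB_3] = ½·((-10)·(-5/7−(-11)) + (-12)·(-11−2) + 6·(2−(-5/7))) = ½·(-720/7 + 156 + 114/7) = 243/7, so the B_2-coordinate is -6/7.
[B_1B_2M] = ½·((-10)·(3−(-5/7)) + (-5)·(-5/7−2) + (-12)·(2−3)) = ½·(-260/7 + 95/7 + 12) = -81/14, so the B_3-coordinate is 1/7.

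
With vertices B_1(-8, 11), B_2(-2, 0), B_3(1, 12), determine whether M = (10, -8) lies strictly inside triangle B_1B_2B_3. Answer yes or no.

no

Barycentric coordinates of M: (-8/5, 9/5, 4/5).
The three coordinates are negative, positive, positive; a point is interior exactly when all three are positive.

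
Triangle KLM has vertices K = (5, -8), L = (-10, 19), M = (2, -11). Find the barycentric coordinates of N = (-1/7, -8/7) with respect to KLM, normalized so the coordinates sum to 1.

(3/7, 2/7, 2/7)

Signed area of the reference triangle: [KLM] = ½·(5·(19−(-11)) + (-10)·(-11−(-8)) + 2·(-8−19)) = ½·(150 + 30 − 54) = 63.
[NLM] = ½·((-1/7)·(19−(-11)) + (-10)·(-11−(-8/7)) + 2·(-8/7−19)) = ½·(-30/7 + 690/7 − 282/7) = 27, so the K-coordinate is 27/63 = 3/7.
[KNM] = ½·(5·(-8/7−(-11)) + (-1/7)·(-11−(-8)) + 2·(-8−(-8/7))) = ½·(345/7 + 3/7 − 96/7) = 18, so the L-coordinate is 2/7.
[KLN] = ½·(5·(19−(-8/7)) + (-10)·(-8/7−(-8)) + (-1/7)·(-8−19)) = ½·(705/7 − 480/7 + 27/7) = 18, so the M-coordinate is 2/7.
Check: 3/7 + 2/7 + 2/7 = 1.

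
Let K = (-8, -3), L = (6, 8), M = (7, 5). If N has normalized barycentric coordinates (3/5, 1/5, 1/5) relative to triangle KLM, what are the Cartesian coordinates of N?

(-11/5, 4/5)

N = (3/5)·K + (1/5)·L + (1/5)·M.
x-coordinate: (3/5)·(-8) + (1/5)·6 + (1/5)·7 = -11/5.
y-coordinate: (3/5)·(-3) + (1/5)·8 + (1/5)·5 = 4/5.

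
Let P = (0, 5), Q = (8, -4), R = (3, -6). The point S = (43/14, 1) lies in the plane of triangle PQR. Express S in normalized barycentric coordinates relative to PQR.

Signed area of the reference triangle: [PQR] = ½·(0·(-4−(-6)) + 8·(-6−5) + 3·(5−(-4))) = ½·(0 − 88 + 27) = -61/2.
[SQR] = ½·((43/14)·(-4−(-6)) + 8·(-6−1) + 3·(1−(-4))) = ½·(43/7 − 56 + 15) = -122/7, so the P-coordinate is (-122/7)/(-61/2) = 4/7.
[PSR] = ½·(0·(1−(-6)) + (43/14)·(-6−5) + 3·(5−1)) = ½·(0 − 473/14 + 12) = -305/28, so the Q-coordinate is 5/14.
[PQS] = ½·(0·(-4−1) + 8·(1−5) + (43/14)·(5−(-4))) = ½·(0 − 32 + 387/14) = -61/28, so the R-coordinate is 1/14.
Check: 4/7 + 5/14 + 1/14 = 1.

(4/7, 5/14, 1/14)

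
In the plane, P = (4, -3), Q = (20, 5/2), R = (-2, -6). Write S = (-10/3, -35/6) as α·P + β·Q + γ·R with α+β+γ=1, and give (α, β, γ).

(1, -1/3, 1/3)

Signed area of the reference triangle: [PQR] = ½·(4·(5/2−(-6)) + 20·(-6−(-3)) + (-2)·(-3−(5/2))) = ½·(34 − 60 + 11) = -15/2.
[SQR] = ½·((-10/3)·(5/2−(-6)) + 20·(-6−(-35/6)) + (-2)·(-35/6−(5/2))) = ½·(-85/3 − 10/3 + 50/3) = -15/2, so the P-coordinate is (-15/2)/(-15/2) = 1.
[PSR] = ½·(4·(-35/6−(-6)) + (-10/3)·(-6−(-3)) + (-2)·(-3−(-35/6))) = ½·(2/3 + 10 − 17/3) = 5/2, so the Q-coordinate is -1/3.
[PQS] = ½·(4·(5/2−(-35/6)) + 20·(-35/6−(-3)) + (-10/3)·(-3−(5/2))) = ½·(100/3 − 170/3 + 55/3) = -5/2, so the R-coordinate is 1/3.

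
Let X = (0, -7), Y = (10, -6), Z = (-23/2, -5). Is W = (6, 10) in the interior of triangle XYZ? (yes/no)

Barycentric coordinates of W: (-680/63, 415/63, 328/63).
The three coordinates are negative, positive, positive; a point is interior exactly when all three are positive.

no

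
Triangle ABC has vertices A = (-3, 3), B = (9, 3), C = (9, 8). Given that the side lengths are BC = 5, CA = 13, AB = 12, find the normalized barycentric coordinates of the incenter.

(1/6, 13/30, 2/5)

The incenter has barycentric coordinates proportional to the opposite side lengths: (5 : 13 : 12).
Normalizing by 5+13+12 = 30 gives (1/6, 13/30, 2/5).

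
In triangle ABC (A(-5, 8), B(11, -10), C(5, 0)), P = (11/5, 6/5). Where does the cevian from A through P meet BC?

Barycentric coordinates of P with respect to ABC: (2/5, 1/5, 2/5).
On side BC the A-coordinate is zero; dropping P's A-weight 2/5 and renormalizing the remaining 1/5 : 2/5 gives weights 1/3, 2/3 on B, C.
Q = (1/3)·(11, -10) + (2/3)·(5, 0) = (7, -10/3).

(7, -10/3)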